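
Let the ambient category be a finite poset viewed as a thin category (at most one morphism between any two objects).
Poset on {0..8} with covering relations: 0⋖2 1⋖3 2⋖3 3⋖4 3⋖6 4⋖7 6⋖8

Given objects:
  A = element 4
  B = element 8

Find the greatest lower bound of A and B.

Common predecessors of 4,8: {0,1,2,3}
  0 ⊑ 3
  1 ⊑ 3
  2 ⊑ 3
  3 ⊑ 3
glb = 3

Answer: A∧B = 3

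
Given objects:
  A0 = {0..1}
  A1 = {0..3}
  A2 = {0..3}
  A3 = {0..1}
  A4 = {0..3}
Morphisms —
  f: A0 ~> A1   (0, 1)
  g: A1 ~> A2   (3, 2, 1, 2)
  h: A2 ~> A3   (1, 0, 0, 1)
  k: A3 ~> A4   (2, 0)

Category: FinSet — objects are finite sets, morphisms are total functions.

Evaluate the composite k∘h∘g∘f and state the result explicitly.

Answer: (0, 2)

Work:
  0 f~>0 g~>3 h~>1 k~>0
  1 f~>1 g~>2 h~>0 k~>2
result: (0, 2)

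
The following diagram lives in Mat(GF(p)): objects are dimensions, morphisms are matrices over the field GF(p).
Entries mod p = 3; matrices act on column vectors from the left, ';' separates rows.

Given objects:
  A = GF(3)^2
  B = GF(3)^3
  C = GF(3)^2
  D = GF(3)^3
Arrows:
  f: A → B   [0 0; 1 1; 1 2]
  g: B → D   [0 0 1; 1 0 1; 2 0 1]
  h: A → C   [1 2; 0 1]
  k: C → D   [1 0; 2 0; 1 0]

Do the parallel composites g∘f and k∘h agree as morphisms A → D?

Answer: DOES NOT COMMUTE

Derivation:
Along f;g (path 1):
  e0=[1,0] f→[0,1,1] g→[1,1,1]
  e1=[0,1] f→[0,1,2] g→[2,2,2]
  result₁ = [1 2; 1 2; 1 2]
Along h;k (path 2):
  e0=[1,0] h→[1,0] k→[1,2,1]
  e1=[0,1] h→[2,1] k→[2,1,2]
  result₂ = [1 2; 2 1; 1 2]
Equal? distinct morphisms ✗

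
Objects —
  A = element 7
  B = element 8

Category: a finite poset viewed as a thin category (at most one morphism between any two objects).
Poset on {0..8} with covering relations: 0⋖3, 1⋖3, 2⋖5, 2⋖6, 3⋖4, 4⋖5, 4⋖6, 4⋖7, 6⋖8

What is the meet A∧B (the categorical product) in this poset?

Answer: A∧B = 4

Derivation:
Common predecessors of 7,8: {0,1,3,4}
  0 <= 4
  1 <= 4
  3 <= 4
  4 <= 4
glb = 4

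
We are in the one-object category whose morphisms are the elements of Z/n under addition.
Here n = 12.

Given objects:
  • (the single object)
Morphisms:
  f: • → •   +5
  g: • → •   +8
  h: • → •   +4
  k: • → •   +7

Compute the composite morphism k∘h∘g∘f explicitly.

  0 +5≡5 +8≡1 +4≡5 +7≡0  (mod 12)
result: +0

Answer: +0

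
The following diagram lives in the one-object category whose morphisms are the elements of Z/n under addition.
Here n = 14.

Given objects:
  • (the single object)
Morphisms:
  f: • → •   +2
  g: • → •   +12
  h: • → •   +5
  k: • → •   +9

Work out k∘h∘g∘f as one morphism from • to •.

Answer: +0

Work:
  0 +2≡2 +12≡0 +5≡5 +9≡0  (mod 14)
⟦path⟧: +0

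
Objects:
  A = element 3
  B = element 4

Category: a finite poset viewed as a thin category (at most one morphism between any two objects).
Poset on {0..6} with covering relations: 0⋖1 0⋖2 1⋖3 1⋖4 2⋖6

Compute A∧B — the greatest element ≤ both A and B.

{x : x≤A ∧ x≤B} = {0,1}  (A=3, B=4)
  0 ≤ 1
  1 ≤ 1
glb = 1

Answer: A∧B = 1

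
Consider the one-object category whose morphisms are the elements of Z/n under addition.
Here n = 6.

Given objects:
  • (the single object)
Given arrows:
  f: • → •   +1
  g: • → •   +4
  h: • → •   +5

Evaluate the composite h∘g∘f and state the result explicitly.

Answer: +4

Work:
  0 +1≡1 +4≡5 +5≡4  (mod 6)
⟦path⟧: +4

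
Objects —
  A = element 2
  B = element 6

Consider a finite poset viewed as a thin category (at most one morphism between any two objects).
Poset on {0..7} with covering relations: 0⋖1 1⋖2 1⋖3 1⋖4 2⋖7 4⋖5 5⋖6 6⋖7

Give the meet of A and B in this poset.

Answer: A∧B = 1

Derivation:
{x : x≤A ∧ x≤B} = {0,1}  (A=2, B=6)
  0 ≤ 1
  1 ≤ 1
glb = 1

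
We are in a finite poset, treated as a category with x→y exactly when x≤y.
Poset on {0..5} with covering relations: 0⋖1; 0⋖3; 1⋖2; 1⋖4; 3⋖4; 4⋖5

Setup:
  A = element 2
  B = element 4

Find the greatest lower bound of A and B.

Common predecessors of 2,4: {0,1}
  0 <= 1
  1 <= 1
glb = 1

Answer: A∧B = 1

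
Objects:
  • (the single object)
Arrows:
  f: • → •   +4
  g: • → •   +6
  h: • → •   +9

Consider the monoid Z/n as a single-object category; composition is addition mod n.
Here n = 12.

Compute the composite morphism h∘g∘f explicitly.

Answer: +7

Work:
  0 +4≡4 +6≡10 +9≡7  (mod 12)
composite: +7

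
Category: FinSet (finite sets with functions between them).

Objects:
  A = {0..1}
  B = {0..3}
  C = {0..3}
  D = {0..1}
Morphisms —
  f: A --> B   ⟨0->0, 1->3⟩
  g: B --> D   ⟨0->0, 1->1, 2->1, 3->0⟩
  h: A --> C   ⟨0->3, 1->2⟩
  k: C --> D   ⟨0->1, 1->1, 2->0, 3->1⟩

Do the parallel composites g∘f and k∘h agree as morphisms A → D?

Path 1 = f;g:
  0 f-->0 g-->0
  1 f-->3 g-->0
  ⟦path⟧₁ = ⟨0->0, 1->0⟩
Path 2 = h;k:
  0 h-->3 k-->1
  1 h-->2 k-->0
  ⟦path⟧₂ = ⟨0->1, 1->0⟩
Equal? differ; not commutative

Answer: DOES NOT COMMUTE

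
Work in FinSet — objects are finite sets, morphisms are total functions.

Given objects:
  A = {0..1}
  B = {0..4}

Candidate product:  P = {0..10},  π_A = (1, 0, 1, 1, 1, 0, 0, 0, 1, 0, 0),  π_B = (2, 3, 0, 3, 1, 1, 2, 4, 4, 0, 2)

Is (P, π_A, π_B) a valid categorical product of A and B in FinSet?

Answer: NOT A VALID PRODUCT — |P|=11 ≠ |A|·|B|=10

Derivation:
|A|·|B| = 2·5 = 10;  |P| = 11
  → cardinalities differ; no bijection possible.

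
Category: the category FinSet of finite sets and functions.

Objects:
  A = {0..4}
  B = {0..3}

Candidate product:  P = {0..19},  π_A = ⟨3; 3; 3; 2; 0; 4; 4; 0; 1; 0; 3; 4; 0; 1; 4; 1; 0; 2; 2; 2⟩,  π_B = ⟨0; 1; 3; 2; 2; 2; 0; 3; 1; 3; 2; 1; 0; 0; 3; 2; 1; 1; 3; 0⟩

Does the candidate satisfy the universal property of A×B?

Answer: NOT A VALID PRODUCT — duplicate pair at indices 9,7

Trace:
|A|·|B| = 5·4 = 20;  |P| = 20
Check the pairing map k ↦ (π_A(k), π_B(k)):
  0 -> (3,0)
  1 -> (3,1)
  2 -> (3,3)
  3 -> (2,2)
  4 -> (0,2)
  5 -> (4,2)
  6 -> (4,0)
  7 -> (0,3)
  8 -> (1,1)
  9 -> (0,3)  ✗ repeats pair of k=7
  10 -> (3,2)
  11 -> (4,1)
  12 -> (0,0)
  13 -> (1,0)
  14 -> (4,3)
  15 -> (1,2)
  16 -> (0,1)
  17 -> (2,1)
  18 -> (2,3)
  19 -> (2,0)
distinct pairs in image: 19 / 20 needed
  → (0,3) hit at k=7 and k=9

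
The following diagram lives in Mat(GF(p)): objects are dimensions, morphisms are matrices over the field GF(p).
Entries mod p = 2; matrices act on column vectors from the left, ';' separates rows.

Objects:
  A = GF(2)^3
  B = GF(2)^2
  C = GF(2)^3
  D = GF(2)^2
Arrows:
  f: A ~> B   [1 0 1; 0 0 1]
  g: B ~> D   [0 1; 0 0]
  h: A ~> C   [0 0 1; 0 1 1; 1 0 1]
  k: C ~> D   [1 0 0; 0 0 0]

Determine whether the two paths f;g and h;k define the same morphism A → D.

Path 1 = f;g:
  e0=(1,0,0) f~>(1,0) g~>(0,0)
  e1=(0,1,0) f~>(0,0) g~>(0,0)
  e2=(0,0,1) f~>(1,1) g~>(1,0)
  result₁ = [0 0 1; 0 0 0]
Path 2 = h;k:
  e0=(1,0,0) h~>(0,0,1) k~>(0,0)
  e1=(0,1,0) h~>(0,1,0) k~>(0,0)
  e2=(0,0,1) h~>(1,1,1) k~>(1,0)
  result₂ = [0 0 1; 0 0 0]
Equal? same morphism ✓

Answer: COMMUTES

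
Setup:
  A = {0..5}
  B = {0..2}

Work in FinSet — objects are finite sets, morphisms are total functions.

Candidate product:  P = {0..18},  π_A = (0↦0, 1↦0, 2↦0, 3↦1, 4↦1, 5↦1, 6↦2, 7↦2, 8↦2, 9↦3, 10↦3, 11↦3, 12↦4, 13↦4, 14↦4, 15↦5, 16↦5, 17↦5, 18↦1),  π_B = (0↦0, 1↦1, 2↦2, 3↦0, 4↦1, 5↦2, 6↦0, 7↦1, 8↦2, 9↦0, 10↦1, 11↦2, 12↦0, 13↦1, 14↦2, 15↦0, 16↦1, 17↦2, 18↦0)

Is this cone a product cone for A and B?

|A|·|B| = 6·3 = 18;  |P| = 19
  → cardinalities differ; no bijection possible.

Answer: NOT A VALID PRODUCT — |P|=19 ≠ |A|·|B|=18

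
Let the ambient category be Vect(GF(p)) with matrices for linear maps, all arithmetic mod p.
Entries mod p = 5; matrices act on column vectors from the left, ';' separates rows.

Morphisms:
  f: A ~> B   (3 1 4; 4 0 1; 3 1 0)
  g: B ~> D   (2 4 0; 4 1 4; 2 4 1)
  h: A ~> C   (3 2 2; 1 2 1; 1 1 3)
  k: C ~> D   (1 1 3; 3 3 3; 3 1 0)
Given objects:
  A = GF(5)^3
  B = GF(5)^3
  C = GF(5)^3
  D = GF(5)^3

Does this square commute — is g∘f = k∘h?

1) trace f;g:
  e0=⟨1,0,0⟩ f~>⟨3,4,3⟩ g~>⟨2,3,0⟩
  e1=⟨0,1,0⟩ f~>⟨1,0,1⟩ g~>⟨2,3,3⟩
  e2=⟨0,0,1⟩ f~>⟨4,1,0⟩ g~>⟨2,2,2⟩
  ⟦path⟧₁ = (2 2 2; 3 3 2; 0 3 2)
2) trace h;k:
  e0=⟨1,0,0⟩ h~>⟨3,1,1⟩ k~>⟨2,0,0⟩
  e1=⟨0,1,0⟩ h~>⟨2,2,1⟩ k~>⟨2,0,3⟩
  e2=⟨0,0,1⟩ h~>⟨2,1,3⟩ k~>⟨2,3,2⟩
  ⟦path⟧₂ = (2 2 2; 0 0 3; 0 3 2)
Equal? NO — does not commute

Answer: DOES NOT COMMUTE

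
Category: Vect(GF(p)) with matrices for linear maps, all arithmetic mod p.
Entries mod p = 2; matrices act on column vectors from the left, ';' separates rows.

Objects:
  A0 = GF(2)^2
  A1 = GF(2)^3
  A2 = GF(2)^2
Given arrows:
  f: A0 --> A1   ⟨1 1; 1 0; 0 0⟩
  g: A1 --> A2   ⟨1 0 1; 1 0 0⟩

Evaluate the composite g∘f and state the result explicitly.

Answer: ⟨1 1; 1 1⟩

Work:
  e0=(1,0) f-->(1,1,0) g-->(1,1)
  e1=(0,1) f-->(1,0,0) g-->(1,1)
result: ⟨1 1; 1 1⟩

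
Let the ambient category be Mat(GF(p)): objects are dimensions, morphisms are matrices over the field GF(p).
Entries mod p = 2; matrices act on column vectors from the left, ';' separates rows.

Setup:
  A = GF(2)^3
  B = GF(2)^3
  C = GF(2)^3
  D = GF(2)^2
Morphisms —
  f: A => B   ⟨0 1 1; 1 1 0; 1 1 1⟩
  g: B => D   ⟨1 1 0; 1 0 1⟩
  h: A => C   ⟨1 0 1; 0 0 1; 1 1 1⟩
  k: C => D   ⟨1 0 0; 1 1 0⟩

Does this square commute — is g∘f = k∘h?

Answer: COMMUTES

Trace:
Path 1 = f;g:
  e0=⟨1,0,0⟩ f=>⟨0,1,1⟩ g=>⟨1,1⟩
  e1=⟨0,1,0⟩ f=>⟨1,1,1⟩ g=>⟨0,0⟩
  e2=⟨0,0,1⟩ f=>⟨1,0,1⟩ g=>⟨1,0⟩
  ⟦path⟧₁ = ⟨1 0 1; 1 0 0⟩
Path 2 = h;k:
  e0=⟨1,0,0⟩ h=>⟨1,0,1⟩ k=>⟨1,1⟩
  e1=⟨0,1,0⟩ h=>⟨0,0,1⟩ k=>⟨0,0⟩
  e2=⟨0,0,1⟩ h=>⟨1,1,1⟩ k=>⟨1,0⟩
  ⟦path⟧₂ = ⟨1 0 1; 1 0 0⟩
Equal? YES — commutes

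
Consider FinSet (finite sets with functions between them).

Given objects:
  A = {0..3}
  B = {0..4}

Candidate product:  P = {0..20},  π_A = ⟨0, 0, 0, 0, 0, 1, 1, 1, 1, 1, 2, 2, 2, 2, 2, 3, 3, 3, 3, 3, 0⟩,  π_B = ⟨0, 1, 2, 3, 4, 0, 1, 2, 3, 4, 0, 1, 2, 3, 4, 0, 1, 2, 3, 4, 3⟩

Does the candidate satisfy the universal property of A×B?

Answer: NOT A VALID PRODUCT — |P|=21 ≠ |A|·|B|=20

Work:
|A|·|B| = 4·5 = 20;  |P| = 21
  → cardinalities differ; no bijection possible.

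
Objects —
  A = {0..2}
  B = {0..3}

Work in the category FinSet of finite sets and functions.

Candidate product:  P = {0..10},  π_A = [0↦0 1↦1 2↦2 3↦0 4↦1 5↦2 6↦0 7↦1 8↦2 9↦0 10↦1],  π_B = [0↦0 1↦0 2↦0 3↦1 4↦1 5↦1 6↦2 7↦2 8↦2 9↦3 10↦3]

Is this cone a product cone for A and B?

|A|·|B| = 3·4 = 12;  |P| = 11
  → cardinalities differ; no bijection possible.

Answer: NOT A VALID PRODUCT — |P|=11 ≠ |A|·|B|=12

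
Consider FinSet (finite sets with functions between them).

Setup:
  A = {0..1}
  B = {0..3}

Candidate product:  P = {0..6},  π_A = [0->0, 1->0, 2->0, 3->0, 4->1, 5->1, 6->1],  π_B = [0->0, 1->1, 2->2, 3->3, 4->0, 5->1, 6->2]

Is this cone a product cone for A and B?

Answer: NOT A VALID PRODUCT — |P|=7 ≠ |A|·|B|=8

Work:
|A|·|B| = 2·4 = 8;  |P| = 7
  → cardinalities differ; no bijection possible.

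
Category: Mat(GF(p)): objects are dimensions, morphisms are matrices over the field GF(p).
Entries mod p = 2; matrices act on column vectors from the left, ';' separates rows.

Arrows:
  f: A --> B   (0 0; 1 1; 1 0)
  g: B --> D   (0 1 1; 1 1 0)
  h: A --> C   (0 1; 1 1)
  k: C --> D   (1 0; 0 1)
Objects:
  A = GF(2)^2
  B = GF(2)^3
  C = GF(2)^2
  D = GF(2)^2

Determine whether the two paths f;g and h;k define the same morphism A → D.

1) trace f;g:
  e0=(1,0) f-->(0,1,1) g-->(0,1)
  e1=(0,1) f-->(0,1,0) g-->(1,1)
  composite₁ = (0 1; 1 1)
2) trace h;k:
  e0=(1,0) h-->(0,1) k-->(0,1)
  e1=(0,1) h-->(1,1) k-->(1,1)
  composite₂ = (0 1; 1 1)
Equal? YES — commutes

Answer: COMMUTES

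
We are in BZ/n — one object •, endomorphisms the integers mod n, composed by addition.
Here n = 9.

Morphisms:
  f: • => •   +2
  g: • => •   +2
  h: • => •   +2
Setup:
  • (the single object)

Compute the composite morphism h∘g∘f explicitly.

  0 +2≡2 +2≡4 +2≡6  (mod 9)
⟦path⟧: +6

Answer: +6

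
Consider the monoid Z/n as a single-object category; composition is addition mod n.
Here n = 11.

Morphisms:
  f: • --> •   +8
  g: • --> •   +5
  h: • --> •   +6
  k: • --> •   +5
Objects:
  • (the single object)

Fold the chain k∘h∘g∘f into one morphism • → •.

  0 +8≡8 +5≡2 +6≡8 +5≡2  (mod 11)
⟦path⟧: +2

Answer: +2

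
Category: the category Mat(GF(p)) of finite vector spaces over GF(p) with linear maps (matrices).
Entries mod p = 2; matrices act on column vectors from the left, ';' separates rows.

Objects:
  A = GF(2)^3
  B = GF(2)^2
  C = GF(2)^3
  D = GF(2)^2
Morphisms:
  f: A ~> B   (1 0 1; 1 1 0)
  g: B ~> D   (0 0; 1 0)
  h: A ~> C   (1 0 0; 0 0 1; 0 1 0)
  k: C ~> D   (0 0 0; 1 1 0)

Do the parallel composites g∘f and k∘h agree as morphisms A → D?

Answer: COMMUTES

Derivation:
Path 1 = f;g:
  e0=(1,0,0) f~>(1,1) g~>(0,1)
  e1=(0,1,0) f~>(0,1) g~>(0,0)
  e2=(0,0,1) f~>(1,0) g~>(0,1)
  composite₁ = (0 0 0; 1 0 1)
Path 2 = h;k:
  e0=(1,0,0) h~>(1,0,0) k~>(0,1)
  e1=(0,1,0) h~>(0,0,1) k~>(0,0)
  e2=(0,0,1) h~>(0,1,0) k~>(0,1)
  composite₂ = (0 0 0; 1 0 1)
Equal? same morphism ✓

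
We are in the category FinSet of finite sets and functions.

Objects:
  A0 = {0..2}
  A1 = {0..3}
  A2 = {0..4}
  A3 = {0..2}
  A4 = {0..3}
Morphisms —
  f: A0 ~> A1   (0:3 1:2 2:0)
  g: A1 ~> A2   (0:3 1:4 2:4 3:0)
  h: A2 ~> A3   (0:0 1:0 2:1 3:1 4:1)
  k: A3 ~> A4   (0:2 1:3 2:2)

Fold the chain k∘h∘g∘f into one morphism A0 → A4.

Answer: (0:2 1:3 2:3)

Work:
  0 f~>3 g~>0 h~>0 k~>2
  1 f~>2 g~>4 h~>1 k~>3
  2 f~>0 g~>3 h~>1 k~>3
⟦path⟧: (0:2 1:3 2:3)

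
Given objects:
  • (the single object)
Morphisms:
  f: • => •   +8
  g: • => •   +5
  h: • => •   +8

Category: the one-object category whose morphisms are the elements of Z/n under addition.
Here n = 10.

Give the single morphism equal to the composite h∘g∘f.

Answer: +1

Trace:
  0 +8≡8 +5≡3 +8≡1  (mod 10)
result: +1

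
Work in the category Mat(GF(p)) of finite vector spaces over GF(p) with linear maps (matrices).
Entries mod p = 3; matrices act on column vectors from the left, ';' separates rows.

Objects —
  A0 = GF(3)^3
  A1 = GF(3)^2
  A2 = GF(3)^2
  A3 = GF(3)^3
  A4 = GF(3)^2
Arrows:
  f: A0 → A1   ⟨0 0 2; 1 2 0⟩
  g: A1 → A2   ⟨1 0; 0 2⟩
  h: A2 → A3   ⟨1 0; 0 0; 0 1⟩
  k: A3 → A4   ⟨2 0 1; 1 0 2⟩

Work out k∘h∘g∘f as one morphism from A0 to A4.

  e0=(1,0,0) f→(0,1) g→(0,2) h→(0,0,2) k→(2,1)
  e1=(0,1,0) f→(0,2) g→(0,1) h→(0,0,1) k→(1,2)
  e2=(0,0,1) f→(2,0) g→(2,0) h→(2,0,0) k→(1,2)
composite: ⟨2 1 1; 1 2 2⟩

Answer: ⟨2 1 1; 1 2 2⟩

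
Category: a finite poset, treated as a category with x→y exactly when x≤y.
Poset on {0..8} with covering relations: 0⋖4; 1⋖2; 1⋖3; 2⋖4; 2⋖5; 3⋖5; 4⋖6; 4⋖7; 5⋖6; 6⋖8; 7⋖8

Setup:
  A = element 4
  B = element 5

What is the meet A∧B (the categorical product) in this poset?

Lower bounds of A=4 and B=5: {1,2}
  1 ⊑ 2
  2 ⊑ 2
glb = 2

Answer: A∧B = 2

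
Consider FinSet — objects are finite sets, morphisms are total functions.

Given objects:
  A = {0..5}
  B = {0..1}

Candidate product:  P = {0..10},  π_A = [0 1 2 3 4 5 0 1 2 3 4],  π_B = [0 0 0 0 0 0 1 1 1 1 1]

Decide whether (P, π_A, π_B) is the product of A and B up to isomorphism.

|A|·|B| = 6·2 = 12;  |P| = 11
  → cardinalities differ; no bijection possible.

Answer: NOT A VALID PRODUCT — |P|=11 ≠ |A|·|B|=12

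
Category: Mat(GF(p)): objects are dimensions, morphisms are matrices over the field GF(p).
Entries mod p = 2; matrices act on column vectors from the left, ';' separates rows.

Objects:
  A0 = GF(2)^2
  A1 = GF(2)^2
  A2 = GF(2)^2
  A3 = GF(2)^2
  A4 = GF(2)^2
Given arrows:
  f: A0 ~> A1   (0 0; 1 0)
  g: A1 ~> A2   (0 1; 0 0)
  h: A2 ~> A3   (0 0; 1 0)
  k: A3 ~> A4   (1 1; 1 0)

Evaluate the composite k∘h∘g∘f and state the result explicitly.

Answer: (1 0; 0 0)

Work:
  e0=[1,0] f~>[0,1] g~>[1,0] h~>[0,1] k~>[1,0]
  e1=[0,1] f~>[0,0] g~>[0,0] h~>[0,0] k~>[0,0]
result: (1 0; 0 0)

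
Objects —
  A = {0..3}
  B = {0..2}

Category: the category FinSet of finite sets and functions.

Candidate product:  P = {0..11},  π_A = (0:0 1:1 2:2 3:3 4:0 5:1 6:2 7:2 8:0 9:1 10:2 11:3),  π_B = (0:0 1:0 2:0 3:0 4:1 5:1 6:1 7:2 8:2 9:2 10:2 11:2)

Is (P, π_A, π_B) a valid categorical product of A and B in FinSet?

|A|·|B| = 4·3 = 12;  |P| = 12
Check the pairing map k ↦ (π_A(k), π_B(k)):
  0 : (0,0)
  1 : (1,0)
  2 : (2,0)
  3 : (3,0)
  4 : (0,1)
  5 : (1,1)
  6 : (2,1)
  7 : (2,2)
  8 : (0,2)
  9 : (1,2)
  10 : (2,2)  ✗ repeats pair of k=7
  11 : (3,2)
distinct pairs in image: 11 / 12 needed
  → (2,2) hit at k=7 and k=10

Answer: NOT A VALID PRODUCT — duplicate pair at indices 10,7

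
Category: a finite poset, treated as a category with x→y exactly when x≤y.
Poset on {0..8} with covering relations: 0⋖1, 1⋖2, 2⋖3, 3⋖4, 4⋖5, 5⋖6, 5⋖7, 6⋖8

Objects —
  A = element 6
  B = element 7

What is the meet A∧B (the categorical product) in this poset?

Answer: A∧B = 5

Work:
Lower bounds of A=6 and B=7: {0,1,2,3,4,5}
  0 ⊑ 5
  1 ⊑ 5
  2 ⊑ 5
  3 ⊑ 5
  4 ⊑ 5
  5 ⊑ 5
glb = 5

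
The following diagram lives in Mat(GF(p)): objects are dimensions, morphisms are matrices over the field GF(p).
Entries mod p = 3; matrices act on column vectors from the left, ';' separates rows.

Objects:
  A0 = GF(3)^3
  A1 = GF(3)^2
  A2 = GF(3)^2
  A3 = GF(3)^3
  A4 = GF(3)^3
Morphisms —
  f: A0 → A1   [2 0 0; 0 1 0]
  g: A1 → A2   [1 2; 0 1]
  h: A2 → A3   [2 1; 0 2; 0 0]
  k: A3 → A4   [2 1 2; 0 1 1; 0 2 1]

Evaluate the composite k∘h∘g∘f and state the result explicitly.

Answer: [2 0 0; 0 2 0; 0 1 0]

Derivation:
  e0=⟨1,0,0⟩ f→⟨2,0⟩ g→⟨2,0⟩ h→⟨1,0,0⟩ k→⟨2,0,0⟩
  e1=⟨0,1,0⟩ f→⟨0,1⟩ g→⟨2,1⟩ h→⟨2,2,0⟩ k→⟨0,2,1⟩
  e2=⟨0,0,1⟩ f→⟨0,0⟩ g→⟨0,0⟩ h→⟨0,0,0⟩ k→⟨0,0,0⟩
result: [2 0 0; 0 2 0; 0 1 0]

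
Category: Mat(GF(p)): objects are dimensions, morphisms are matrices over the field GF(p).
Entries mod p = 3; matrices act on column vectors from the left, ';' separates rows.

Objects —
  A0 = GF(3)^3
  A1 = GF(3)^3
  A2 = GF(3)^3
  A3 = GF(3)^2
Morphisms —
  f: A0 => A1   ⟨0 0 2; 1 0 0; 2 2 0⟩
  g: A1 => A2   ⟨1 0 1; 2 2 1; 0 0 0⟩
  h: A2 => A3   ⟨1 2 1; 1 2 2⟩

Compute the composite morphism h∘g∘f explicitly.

  e0=(1,0,0) f=>(0,1,2) g=>(2,1,0) h=>(1,1)
  e1=(0,1,0) f=>(0,0,2) g=>(2,2,0) h=>(0,0)
  e2=(0,0,1) f=>(2,0,0) g=>(2,1,0) h=>(1,1)
composite: ⟨1 0 1; 1 0 1⟩

Answer: ⟨1 0 1; 1 0 1⟩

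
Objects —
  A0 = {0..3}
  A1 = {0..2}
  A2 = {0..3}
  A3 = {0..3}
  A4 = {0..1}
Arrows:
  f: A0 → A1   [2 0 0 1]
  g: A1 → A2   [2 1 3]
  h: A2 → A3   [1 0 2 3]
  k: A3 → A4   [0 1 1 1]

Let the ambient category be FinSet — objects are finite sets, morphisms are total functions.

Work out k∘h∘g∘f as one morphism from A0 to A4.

  0 f→2 g→3 h→3 k→1
  1 f→0 g→2 h→2 k→1
  2 f→0 g→2 h→2 k→1
  3 f→1 g→1 h→0 k→0
composite: [1 1 1 0]

Answer: [1 1 1 0]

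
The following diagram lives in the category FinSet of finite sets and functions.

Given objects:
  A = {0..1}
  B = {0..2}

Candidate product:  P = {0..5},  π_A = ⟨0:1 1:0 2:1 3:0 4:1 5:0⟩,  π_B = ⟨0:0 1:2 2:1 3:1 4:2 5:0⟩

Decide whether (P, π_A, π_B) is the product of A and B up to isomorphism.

Answer: VALID PRODUCT

Work:
|A|·|B| = 2·3 = 6;  |P| = 6
Check the pairing map k ↦ (π_A(k), π_B(k)):
  0 : (1,0)
  1 : (0,2)
  2 : (1,1)
  3 : (0,1)
  4 : (1,2)
  5 : (0,0)
distinct pairs in image: 6 / 6 needed
  → bijection onto A×B; projections well-typed.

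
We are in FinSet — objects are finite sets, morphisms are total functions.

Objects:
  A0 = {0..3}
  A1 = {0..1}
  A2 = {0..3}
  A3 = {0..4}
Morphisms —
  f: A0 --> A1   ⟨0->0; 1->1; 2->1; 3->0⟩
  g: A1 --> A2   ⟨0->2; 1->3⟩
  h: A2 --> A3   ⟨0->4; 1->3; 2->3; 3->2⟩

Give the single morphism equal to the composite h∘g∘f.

Answer: ⟨0->3; 1->2; 2->2; 3->3⟩

Trace:
  0 f-->0 g-->2 h-->3
  1 f-->1 g-->3 h-->2
  2 f-->1 g-->3 h-->2
  3 f-->0 g-->2 h-->3
composite: ⟨0->3; 1->2; 2->2; 3->3⟩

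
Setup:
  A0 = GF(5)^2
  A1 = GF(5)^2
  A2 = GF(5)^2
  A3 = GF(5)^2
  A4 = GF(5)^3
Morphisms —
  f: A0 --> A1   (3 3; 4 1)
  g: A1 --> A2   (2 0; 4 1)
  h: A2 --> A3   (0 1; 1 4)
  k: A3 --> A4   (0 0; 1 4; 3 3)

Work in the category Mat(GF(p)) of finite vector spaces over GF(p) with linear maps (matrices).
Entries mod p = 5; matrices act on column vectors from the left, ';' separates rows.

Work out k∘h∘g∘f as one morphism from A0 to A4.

  e0=[1,0] f-->[3,4] g-->[1,1] h-->[1,0] k-->[0,1,3]
  e1=[0,1] f-->[3,1] g-->[1,3] h-->[3,3] k-->[0,0,3]
⟦path⟧: (0 0; 1 0; 3 3)

Answer: (0 0; 1 0; 3 3)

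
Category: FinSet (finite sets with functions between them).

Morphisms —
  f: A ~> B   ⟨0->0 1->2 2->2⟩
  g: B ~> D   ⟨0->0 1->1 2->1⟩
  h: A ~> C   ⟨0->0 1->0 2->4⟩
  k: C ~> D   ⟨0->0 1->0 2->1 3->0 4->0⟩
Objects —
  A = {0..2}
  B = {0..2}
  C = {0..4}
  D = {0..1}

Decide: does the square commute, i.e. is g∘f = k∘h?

Answer: DOES NOT COMMUTE

Work:
Path 1 = f;g:
  0 f~>0 g~>0
  1 f~>2 g~>1
  2 f~>2 g~>1
  ⟦path⟧₁ = ⟨0->0 1->1 2->1⟩
Path 2 = h;k:
  0 h~>0 k~>0
  1 h~>0 k~>0
  2 h~>4 k~>0
  ⟦path⟧₂ = ⟨0->0 1->0 2->0⟩
Equal? differ; not commutative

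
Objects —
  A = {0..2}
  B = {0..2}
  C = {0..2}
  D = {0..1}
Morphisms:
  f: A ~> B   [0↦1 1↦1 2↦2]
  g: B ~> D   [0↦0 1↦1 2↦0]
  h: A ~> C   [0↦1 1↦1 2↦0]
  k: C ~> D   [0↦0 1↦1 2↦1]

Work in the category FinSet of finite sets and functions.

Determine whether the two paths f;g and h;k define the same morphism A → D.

1) trace f;g:
  0 f~>1 g~>1
  1 f~>1 g~>1
  2 f~>2 g~>0
  result₁ = [0↦1 1↦1 2↦0]
2) trace h;k:
  0 h~>1 k~>1
  1 h~>1 k~>1
  2 h~>0 k~>0
  result₂ = [0↦1 1↦1 2↦0]
Equal? YES — commutes

Answer: COMMUTES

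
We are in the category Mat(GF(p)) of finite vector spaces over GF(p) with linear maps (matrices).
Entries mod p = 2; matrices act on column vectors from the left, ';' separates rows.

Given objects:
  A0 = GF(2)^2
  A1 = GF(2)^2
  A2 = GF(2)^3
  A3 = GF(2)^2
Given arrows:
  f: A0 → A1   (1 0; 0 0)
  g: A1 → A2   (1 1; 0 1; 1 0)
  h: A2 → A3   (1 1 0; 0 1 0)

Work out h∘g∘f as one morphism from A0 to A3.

Answer: (1 0; 0 0)

Work:
  e0=[1,0] f→[1,0] g→[1,0,1] h→[1,0]
  e1=[0,1] f→[0,0] g→[0,0,0] h→[0,0]
⟦path⟧: (1 0; 0 0)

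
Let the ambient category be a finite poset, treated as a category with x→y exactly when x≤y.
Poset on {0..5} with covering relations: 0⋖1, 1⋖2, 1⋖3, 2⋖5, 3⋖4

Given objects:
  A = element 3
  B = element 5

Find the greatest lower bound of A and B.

Answer: A∧B = 1

Trace:
Common predecessors of 3,5: {0,1}
  0 ⊑ 1
  1 ⊑ 1
glb = 1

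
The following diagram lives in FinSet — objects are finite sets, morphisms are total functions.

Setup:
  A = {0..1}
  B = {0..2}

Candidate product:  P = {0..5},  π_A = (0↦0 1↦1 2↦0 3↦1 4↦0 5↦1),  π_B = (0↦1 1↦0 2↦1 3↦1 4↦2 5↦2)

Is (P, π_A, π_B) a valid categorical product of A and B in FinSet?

|A|·|B| = 2·3 = 6;  |P| = 6
Check the pairing map k ↦ (π_A(k), π_B(k)):
  0 ↦ (0,1)
  1 ↦ (1,0)
  2 ↦ (0,1)  ✗ repeats pair of k=0
  3 ↦ (1,1)
  4 ↦ (0,2)
  5 ↦ (1,2)
distinct pairs in image: 5 / 6 needed
  → (0,1) hit at k=0 and k=2

Answer: NOT A VALID PRODUCT — duplicate pair at indices 2,0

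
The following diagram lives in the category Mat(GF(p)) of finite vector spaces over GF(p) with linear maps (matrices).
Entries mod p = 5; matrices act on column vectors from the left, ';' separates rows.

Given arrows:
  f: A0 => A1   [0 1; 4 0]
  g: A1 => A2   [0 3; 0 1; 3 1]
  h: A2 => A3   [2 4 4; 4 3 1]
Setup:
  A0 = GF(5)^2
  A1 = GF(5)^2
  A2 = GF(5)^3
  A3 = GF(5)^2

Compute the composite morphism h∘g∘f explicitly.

Answer: [1 2; 4 3]

Work:
  e0=(1,0) f=>(0,4) g=>(2,4,4) h=>(1,4)
  e1=(0,1) f=>(1,0) g=>(0,0,3) h=>(2,3)
composite: [1 2; 4 3]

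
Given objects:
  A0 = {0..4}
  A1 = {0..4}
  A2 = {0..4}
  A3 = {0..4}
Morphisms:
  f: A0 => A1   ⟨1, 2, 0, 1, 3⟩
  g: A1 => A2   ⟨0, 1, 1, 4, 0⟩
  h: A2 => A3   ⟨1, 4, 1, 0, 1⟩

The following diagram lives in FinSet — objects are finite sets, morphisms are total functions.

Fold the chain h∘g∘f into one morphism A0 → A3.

  0 f=>1 g=>1 h=>4
  1 f=>2 g=>1 h=>4
  2 f=>0 g=>0 h=>1
  3 f=>1 g=>1 h=>4
  4 f=>3 g=>4 h=>1
result: ⟨4, 4, 1, 4, 1⟩

Answer: ⟨4, 4, 1, 4, 1⟩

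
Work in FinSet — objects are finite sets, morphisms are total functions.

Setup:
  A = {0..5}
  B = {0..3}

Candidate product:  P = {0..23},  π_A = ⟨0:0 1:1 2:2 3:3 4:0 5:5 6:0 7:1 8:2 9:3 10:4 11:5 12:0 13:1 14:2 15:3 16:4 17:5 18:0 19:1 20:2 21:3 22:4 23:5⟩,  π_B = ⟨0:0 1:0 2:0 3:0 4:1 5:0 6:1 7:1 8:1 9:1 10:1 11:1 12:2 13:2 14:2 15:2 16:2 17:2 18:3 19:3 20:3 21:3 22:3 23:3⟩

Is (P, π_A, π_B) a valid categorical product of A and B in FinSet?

|A|·|B| = 6·4 = 24;  |P| = 24
Check the pairing map k ↦ (π_A(k), π_B(k)):
  0 : (0,0)
  1 : (1,0)
  2 : (2,0)
  3 : (3,0)
  4 : (0,1)
  5 : (5,0)
  6 : (0,1)  ✗ repeats pair of k=4
  7 : (1,1)
  8 : (2,1)
  9 : (3,1)
  10 : (4,1)
  11 : (5,1)
  12 : (0,2)
  13 : (1,2)
  14 : (2,2)
  15 : (3,2)
  16 : (4,2)
  17 : (5,2)
  18 : (0,3)
  19 : (1,3)
  20 : (2,3)
  21 : (3,3)
  22 : (4,3)
  23 : (5,3)
distinct pairs in image: 23 / 24 needed
  → (0,1) hit at k=4 and k=6

Answer: NOT A VALID PRODUCT — duplicate pair at indices 6,4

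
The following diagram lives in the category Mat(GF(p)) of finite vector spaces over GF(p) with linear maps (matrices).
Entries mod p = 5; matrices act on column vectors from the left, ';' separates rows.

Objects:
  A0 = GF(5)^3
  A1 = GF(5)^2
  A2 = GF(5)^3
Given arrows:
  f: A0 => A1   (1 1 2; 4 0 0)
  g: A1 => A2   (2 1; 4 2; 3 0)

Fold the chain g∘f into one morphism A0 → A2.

Answer: (1 2 4; 2 4 3; 3 3 1)

Work:
  e0=[1,0,0] f=>[1,4] g=>[1,2,3]
  e1=[0,1,0] f=>[1,0] g=>[2,4,3]
  e2=[0,0,1] f=>[2,0] g=>[4,3,1]
composite: (1 2 4; 2 4 3; 3 3 1)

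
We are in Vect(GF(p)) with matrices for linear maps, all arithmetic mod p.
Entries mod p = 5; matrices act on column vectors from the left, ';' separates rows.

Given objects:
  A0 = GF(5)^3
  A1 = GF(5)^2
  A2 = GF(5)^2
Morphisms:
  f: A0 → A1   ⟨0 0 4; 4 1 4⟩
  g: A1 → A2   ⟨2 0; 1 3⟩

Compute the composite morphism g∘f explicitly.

  e0=(1,0,0) f→(0,4) g→(0,2)
  e1=(0,1,0) f→(0,1) g→(0,3)
  e2=(0,0,1) f→(4,4) g→(3,1)
⟦path⟧: ⟨0 0 3; 2 3 1⟩

Answer: ⟨0 0 3; 2 3 1⟩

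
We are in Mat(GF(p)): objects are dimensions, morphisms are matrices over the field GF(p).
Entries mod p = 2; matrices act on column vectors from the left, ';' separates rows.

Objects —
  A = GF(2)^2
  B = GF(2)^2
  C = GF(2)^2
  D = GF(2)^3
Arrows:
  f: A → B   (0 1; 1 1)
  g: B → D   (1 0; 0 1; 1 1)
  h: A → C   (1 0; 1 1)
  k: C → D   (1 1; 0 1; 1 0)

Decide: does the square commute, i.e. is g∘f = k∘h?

Answer: COMMUTES

Derivation:
Along f;g (path 1):
  e0=⟨1,0⟩ f→⟨0,1⟩ g→⟨0,1,1⟩
  e1=⟨0,1⟩ f→⟨1,1⟩ g→⟨1,1,0⟩
  result₁ = (0 1; 1 1; 1 0)
Along h;k (path 2):
  e0=⟨1,0⟩ h→⟨1,1⟩ k→⟨0,1,1⟩
  e1=⟨0,1⟩ h→⟨0,1⟩ k→⟨1,1,0⟩
  result₂ = (0 1; 1 1; 1 0)
Equal? equal; square commutes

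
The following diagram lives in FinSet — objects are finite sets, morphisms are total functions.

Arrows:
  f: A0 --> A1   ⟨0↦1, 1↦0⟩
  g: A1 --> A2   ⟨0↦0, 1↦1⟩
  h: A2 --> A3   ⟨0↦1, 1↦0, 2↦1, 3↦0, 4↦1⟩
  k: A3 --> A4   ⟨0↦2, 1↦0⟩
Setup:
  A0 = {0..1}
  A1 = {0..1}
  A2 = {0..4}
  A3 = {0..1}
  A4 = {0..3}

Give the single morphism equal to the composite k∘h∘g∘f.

Answer: ⟨0↦2, 1↦0⟩

Trace:
  0 f-->1 g-->1 h-->0 k-->2
  1 f-->0 g-->0 h-->1 k-->0
result: ⟨0↦2, 1↦0⟩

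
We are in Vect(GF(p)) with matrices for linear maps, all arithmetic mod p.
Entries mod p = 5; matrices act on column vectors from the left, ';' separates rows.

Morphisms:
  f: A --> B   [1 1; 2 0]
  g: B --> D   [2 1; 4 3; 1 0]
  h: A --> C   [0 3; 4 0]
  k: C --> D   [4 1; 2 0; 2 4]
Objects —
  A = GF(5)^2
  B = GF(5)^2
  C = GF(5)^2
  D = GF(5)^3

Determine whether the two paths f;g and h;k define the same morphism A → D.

Answer: DOES NOT COMMUTE

Work:
Along f;g (path 1):
  e0=(1,0) f-->(1,2) g-->(4,0,1)
  e1=(0,1) f-->(1,0) g-->(2,4,1)
  ⟦path⟧₁ = [4 2; 0 4; 1 1]
Along h;k (path 2):
  e0=(1,0) h-->(0,4) k-->(4,0,1)
  e1=(0,1) h-->(3,0) k-->(2,1,1)
  ⟦path⟧₂ = [4 2; 0 1; 1 1]
Equal? NO — does not commute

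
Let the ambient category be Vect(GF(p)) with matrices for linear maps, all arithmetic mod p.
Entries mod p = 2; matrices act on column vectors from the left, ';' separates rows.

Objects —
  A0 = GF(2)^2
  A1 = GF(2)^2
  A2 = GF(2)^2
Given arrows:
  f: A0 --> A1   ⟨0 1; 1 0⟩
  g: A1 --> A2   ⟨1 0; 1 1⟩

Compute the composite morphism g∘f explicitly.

Answer: ⟨0 1; 1 1⟩

Derivation:
  e0=⟨1,0⟩ f-->⟨0,1⟩ g-->⟨0,1⟩
  e1=⟨0,1⟩ f-->⟨1,0⟩ g-->⟨1,1⟩
composite: ⟨0 1; 1 1⟩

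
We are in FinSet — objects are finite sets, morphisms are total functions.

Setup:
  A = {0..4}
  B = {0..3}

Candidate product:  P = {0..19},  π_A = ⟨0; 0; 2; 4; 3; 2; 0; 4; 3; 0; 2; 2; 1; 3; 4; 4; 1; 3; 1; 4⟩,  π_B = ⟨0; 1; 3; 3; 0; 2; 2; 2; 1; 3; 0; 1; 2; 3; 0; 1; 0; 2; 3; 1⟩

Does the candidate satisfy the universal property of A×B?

Answer: NOT A VALID PRODUCT — duplicate pair at indices 15,19

Trace:
|A|·|B| = 5·4 = 20;  |P| = 20
Check the pairing map k ↦ (π_A(k), π_B(k)):
  0 -> (0,0)
  1 -> (0,1)
  2 -> (2,3)
  3 -> (4,3)
  4 -> (3,0)
  5 -> (2,2)
  6 -> (0,2)
  7 -> (4,2)
  8 -> (3,1)
  9 -> (0,3)
  10 -> (2,0)
  11 -> (2,1)
  12 -> (1,2)
  13 -> (3,3)
  14 -> (4,0)
  15 -> (4,1)
  16 -> (1,0)
  17 -> (3,2)
  18 -> (1,3)
  19 -> (4,1)  ✗ repeats pair of k=15
distinct pairs in image: 19 / 20 needed
  → (4,1) hit at k=15 and k=19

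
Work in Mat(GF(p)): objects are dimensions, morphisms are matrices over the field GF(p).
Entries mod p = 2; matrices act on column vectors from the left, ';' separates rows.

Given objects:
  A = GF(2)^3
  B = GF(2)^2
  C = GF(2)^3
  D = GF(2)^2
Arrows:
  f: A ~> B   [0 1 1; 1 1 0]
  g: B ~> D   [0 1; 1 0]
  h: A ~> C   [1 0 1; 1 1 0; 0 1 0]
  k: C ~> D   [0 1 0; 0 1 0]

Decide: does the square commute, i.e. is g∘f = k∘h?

Answer: DOES NOT COMMUTE

Trace:
1) trace f;g:
  e0=(1,0,0) f~>(0,1) g~>(1,0)
  e1=(0,1,0) f~>(1,1) g~>(1,1)
  e2=(0,0,1) f~>(1,0) g~>(0,1)
  result₁ = [1 1 0; 0 1 1]
2) trace h;k:
  e0=(1,0,0) h~>(1,1,0) k~>(1,1)
  e1=(0,1,0) h~>(0,1,1) k~>(1,1)
  e2=(0,0,1) h~>(1,0,0) k~>(0,0)
  result₂ = [1 1 0; 1 1 0]
Equal? distinct morphisms ✗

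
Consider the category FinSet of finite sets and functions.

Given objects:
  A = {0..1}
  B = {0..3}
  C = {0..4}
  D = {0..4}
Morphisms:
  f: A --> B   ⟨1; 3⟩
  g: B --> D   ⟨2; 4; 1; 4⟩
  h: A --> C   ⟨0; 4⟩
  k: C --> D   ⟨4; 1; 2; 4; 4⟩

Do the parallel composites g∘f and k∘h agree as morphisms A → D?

Answer: COMMUTES

Trace:
1) trace f;g:
  0 f-->1 g-->4
  1 f-->3 g-->4
  ⟦path⟧₁ = ⟨4; 4⟩
2) trace h;k:
  0 h-->0 k-->4
  1 h-->4 k-->4
  ⟦path⟧₂ = ⟨4; 4⟩
Equal? same morphism ✓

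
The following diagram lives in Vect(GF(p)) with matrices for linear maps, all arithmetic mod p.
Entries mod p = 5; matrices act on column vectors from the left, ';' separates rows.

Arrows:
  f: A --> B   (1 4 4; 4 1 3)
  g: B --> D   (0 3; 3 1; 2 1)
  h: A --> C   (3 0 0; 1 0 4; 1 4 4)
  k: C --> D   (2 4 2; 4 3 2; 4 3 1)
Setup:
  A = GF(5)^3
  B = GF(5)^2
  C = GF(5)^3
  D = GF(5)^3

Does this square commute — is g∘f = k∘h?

1) trace f;g:
  e0=[1,0,0] f-->[1,4] g-->[2,2,1]
  e1=[0,1,0] f-->[4,1] g-->[3,3,4]
  e2=[0,0,1] f-->[4,3] g-->[4,0,1]
  composite₁ = (2 3 4; 2 3 0; 1 4 1)
2) trace h;k:
  e0=[1,0,0] h-->[3,1,1] k-->[2,2,1]
  e1=[0,1,0] h-->[0,0,4] k-->[3,3,4]
  e2=[0,0,1] h-->[0,4,4] k-->[4,0,1]
  composite₂ = (2 3 4; 2 3 0; 1 4 1)
Equal? YES — commutes

Answer: COMMUTES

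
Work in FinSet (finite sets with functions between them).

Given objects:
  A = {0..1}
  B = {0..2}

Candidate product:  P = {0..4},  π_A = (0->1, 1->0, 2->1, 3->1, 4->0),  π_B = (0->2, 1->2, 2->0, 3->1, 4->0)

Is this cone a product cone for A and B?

Answer: NOT A VALID PRODUCT — |P|=5 ≠ |A|·|B|=6

Derivation:
|A|·|B| = 2·3 = 6;  |P| = 5
  → cardinalities differ; no bijection possible.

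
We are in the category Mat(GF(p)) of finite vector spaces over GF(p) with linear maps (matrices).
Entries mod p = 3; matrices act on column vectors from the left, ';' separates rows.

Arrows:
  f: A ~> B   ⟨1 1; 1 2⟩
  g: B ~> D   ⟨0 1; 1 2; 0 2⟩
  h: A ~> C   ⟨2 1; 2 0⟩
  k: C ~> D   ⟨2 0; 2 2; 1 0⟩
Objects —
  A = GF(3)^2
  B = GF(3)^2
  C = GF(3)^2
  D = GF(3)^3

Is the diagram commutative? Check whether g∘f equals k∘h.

Answer: DOES NOT COMMUTE

Derivation:
1) trace f;g:
  e0=(1,0) f~>(1,1) g~>(1,0,2)
  e1=(0,1) f~>(1,2) g~>(2,2,1)
  composite₁ = ⟨1 2; 0 2; 2 1⟩
2) trace h;k:
  e0=(1,0) h~>(2,2) k~>(1,2,2)
  e1=(0,1) h~>(1,0) k~>(2,2,1)
  composite₂ = ⟨1 2; 2 2; 2 1⟩
Equal? distinct morphisms ✗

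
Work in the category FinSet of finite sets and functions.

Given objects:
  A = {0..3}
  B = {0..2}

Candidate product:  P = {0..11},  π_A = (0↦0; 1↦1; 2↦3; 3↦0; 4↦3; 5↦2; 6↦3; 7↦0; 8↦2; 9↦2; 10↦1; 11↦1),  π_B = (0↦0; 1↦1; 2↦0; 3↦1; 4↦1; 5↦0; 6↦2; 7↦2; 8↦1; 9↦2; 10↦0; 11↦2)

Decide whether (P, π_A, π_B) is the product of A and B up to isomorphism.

Answer: VALID PRODUCT

Derivation:
|A|·|B| = 4·3 = 12;  |P| = 12
Check the pairing map k ↦ (π_A(k), π_B(k)):
  0 ↦ (0,0)
  1 ↦ (1,1)
  2 ↦ (3,0)
  3 ↦ (0,1)
  4 ↦ (3,1)
  5 ↦ (2,0)
  6 ↦ (3,2)
  7 ↦ (0,2)
  8 ↦ (2,1)
  9 ↦ (2,2)
  10 ↦ (1,0)
  11 ↦ (1,2)
distinct pairs in image: 12 / 12 needed
  → bijection onto A×B; projections well-typed.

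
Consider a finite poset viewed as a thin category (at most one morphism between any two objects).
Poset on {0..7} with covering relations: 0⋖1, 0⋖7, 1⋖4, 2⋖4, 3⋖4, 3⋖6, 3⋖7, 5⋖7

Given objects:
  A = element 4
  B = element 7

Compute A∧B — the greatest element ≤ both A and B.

Common predecessors of 4,7: {0,3}
  maximal lower bounds 0 and 3 are incomparable: neither 0⊑3 nor 3⊑0
→ no greatest lower bound exists

Answer: NO MEET EXISTS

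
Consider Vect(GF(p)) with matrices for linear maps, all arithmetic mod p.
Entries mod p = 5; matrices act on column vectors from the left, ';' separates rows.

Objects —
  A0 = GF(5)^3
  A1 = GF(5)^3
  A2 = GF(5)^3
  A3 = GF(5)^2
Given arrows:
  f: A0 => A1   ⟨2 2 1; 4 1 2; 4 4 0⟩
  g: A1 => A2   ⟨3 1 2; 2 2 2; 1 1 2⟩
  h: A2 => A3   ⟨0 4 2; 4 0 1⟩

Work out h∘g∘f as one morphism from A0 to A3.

Answer: ⟨3 3 0; 1 1 3⟩

Work:
  e0=⟨1,0,0⟩ f=>⟨2,4,4⟩ g=>⟨3,0,4⟩ h=>⟨3,1⟩
  e1=⟨0,1,0⟩ f=>⟨2,1,4⟩ g=>⟨0,4,1⟩ h=>⟨3,1⟩
  e2=⟨0,0,1⟩ f=>⟨1,2,0⟩ g=>⟨0,1,3⟩ h=>⟨0,3⟩
composite: ⟨3 3 0; 1 1 3⟩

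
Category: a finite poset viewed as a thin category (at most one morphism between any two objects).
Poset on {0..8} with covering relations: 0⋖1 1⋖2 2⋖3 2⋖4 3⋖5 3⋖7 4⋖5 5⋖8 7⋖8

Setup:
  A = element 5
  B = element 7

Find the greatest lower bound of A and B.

Answer: A∧B = 3

Work:
Common predecessors of 5,7: {0,1,2,3}
  0 <= 3
  1 <= 3
  2 <= 3
  3 <= 3
glb = 3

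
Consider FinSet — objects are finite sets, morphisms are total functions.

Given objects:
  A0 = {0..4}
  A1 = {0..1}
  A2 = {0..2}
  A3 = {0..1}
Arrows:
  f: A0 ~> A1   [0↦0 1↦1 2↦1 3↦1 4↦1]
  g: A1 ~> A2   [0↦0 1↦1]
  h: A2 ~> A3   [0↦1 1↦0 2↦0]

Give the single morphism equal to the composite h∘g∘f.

  0 f~>0 g~>0 h~>1
  1 f~>1 g~>1 h~>0
  2 f~>1 g~>1 h~>0
  3 f~>1 g~>1 h~>0
  4 f~>1 g~>1 h~>0
result: [0↦1 1↦0 2↦0 3↦0 4↦0]

Answer: [0↦1 1↦0 2↦0 3↦0 4↦0]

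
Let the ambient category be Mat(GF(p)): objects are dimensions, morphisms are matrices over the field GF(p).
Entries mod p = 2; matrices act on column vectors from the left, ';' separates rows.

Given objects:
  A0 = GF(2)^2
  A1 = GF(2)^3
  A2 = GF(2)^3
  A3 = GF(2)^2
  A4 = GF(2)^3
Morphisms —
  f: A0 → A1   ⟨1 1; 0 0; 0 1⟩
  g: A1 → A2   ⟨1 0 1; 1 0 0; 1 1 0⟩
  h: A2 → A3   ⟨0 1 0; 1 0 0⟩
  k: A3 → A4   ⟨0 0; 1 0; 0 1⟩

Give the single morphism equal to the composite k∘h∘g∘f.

  e0=[1,0] f→[1,0,0] g→[1,1,1] h→[1,1] k→[0,1,1]
  e1=[0,1] f→[1,0,1] g→[0,1,1] h→[1,0] k→[0,1,0]
⟦path⟧: ⟨0 0; 1 1; 1 0⟩

Answer: ⟨0 0; 1 1; 1 0⟩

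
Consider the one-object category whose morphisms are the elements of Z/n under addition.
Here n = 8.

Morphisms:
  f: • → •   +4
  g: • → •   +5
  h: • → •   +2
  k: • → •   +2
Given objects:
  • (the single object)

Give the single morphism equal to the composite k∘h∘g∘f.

  0 +4≡4 +5≡1 +2≡3 +2≡5  (mod 8)
result: +5

Answer: +5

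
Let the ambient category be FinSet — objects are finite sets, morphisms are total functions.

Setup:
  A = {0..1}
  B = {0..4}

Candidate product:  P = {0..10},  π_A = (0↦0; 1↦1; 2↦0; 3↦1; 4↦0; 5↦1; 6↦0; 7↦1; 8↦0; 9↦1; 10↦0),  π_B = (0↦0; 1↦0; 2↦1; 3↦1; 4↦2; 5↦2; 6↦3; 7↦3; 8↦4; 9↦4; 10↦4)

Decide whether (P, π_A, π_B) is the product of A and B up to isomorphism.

|A|·|B| = 2·5 = 10;  |P| = 11
  → cardinalities differ; no bijection possible.

Answer: NOT A VALID PRODUCT — |P|=11 ≠ |A|·|B|=10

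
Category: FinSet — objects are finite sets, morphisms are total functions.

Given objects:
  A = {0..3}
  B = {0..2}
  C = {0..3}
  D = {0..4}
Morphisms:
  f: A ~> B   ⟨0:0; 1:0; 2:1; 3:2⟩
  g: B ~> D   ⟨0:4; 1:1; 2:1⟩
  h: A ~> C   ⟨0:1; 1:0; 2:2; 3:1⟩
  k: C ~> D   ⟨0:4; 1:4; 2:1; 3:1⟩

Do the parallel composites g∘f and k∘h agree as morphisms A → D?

Along f;g (path 1):
  0 f~>0 g~>4
  1 f~>0 g~>4
  2 f~>1 g~>1
  3 f~>2 g~>1
  composite₁ = ⟨0:4; 1:4; 2:1; 3:1⟩
Along h;k (path 2):
  0 h~>1 k~>4
  1 h~>0 k~>4
  2 h~>2 k~>1
  3 h~>1 k~>4
  composite₂ = ⟨0:4; 1:4; 2:1; 3:4⟩
Equal? differ; not commutative

Answer: DOES NOT COMMUTE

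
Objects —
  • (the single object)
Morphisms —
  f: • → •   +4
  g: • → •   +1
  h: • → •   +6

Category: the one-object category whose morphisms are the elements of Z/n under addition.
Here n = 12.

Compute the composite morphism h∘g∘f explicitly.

  0 +4≡4 +1≡5 +6≡11  (mod 12)
⟦path⟧: +11

Answer: +11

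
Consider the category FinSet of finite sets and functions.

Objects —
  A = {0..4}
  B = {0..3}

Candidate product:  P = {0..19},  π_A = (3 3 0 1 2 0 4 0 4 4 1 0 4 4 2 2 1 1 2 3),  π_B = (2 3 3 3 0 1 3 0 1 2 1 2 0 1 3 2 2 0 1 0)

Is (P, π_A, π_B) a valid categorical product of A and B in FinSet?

|A|·|B| = 5·4 = 20;  |P| = 20
Check the pairing map k ↦ (π_A(k), π_B(k)):
  0 -> (3,2)
  1 -> (3,3)
  2 -> (0,3)
  3 -> (1,3)
  4 -> (2,0)
  5 -> (0,1)
  6 -> (4,3)
  7 -> (0,0)
  8 -> (4,1)
  9 -> (4,2)
  10 -> (1,1)
  11 -> (0,2)
  12 -> (4,0)
  13 -> (4,1)  ✗ repeats pair of k=8
  14 -> (2,3)
  15 -> (2,2)
  16 -> (1,2)
  17 -> (1,0)
  18 -> (2,1)
  19 -> (3,0)
distinct pairs in image: 19 / 20 needed
  → (4,1) hit at k=8 and k=13

Answer: NOT A VALID PRODUCT — duplicate pair at indices 8,13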